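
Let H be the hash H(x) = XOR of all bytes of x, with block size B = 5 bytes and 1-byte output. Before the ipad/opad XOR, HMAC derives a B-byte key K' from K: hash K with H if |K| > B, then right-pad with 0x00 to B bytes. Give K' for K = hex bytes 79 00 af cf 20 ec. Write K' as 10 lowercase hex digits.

d500000000

|K| = 6 > B = 5, so first hash the key.
H(K): XOR 79⊕00⊕af⊕cf⊕20⊕ec = d5.
Zero-pad H(K) = d5 to 5 bytes: K' = d5 00 00 00 00.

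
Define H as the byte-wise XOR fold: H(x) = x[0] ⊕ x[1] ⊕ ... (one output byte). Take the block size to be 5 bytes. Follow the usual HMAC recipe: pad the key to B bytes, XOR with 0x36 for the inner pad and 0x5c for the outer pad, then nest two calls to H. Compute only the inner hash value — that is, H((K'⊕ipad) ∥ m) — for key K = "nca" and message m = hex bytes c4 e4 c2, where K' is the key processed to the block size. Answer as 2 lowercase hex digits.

Key "nca" = 6e 63 61 is 3 bytes ≤ B = 5; zero-pad to 5 bytes: K' = 6e 63 61 00 00.
K' ⊕ ipad = 58 55 57 36 36.
Inner input = 58 55 57 36 36 ∥ c4 e4 c2.
Inner hash: XOR 58⊕55⊕57⊕36⊕36⊕c4⊕e4⊕c2 = b8.

b8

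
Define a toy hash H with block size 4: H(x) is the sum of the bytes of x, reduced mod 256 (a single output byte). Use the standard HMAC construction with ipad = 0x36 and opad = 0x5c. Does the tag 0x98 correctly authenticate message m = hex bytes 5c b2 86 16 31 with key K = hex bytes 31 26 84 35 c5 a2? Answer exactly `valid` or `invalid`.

invalid

Key hex bytes 31 26 84 35 c5 a2 is 6 bytes > B = 4, so hash it first: H(key) = 77, then zero-pad to 4 bytes: K' = 77 00 00 00.
K' ⊕ ipad = 41 36 36 36; K' ⊕ opad = 2b 5c 5c 5c.
Inner hash: sum = 65+54+54+54+92+178+134+22+49 = 702; mod 256 = 190 → be.
Outer hash (recomputed tag): sum = 43+92+92+92+190 = 509; mod 256 = 253 → fd.
Recomputed tag = fd; claimed = 98 → mismatch.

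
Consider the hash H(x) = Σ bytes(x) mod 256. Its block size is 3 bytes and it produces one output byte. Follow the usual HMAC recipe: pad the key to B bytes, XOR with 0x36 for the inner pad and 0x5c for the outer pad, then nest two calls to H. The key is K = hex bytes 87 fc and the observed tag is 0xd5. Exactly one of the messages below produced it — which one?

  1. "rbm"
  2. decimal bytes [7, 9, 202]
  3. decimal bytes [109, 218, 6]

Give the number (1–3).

3

Key hex bytes 87 fc is 2 bytes ≤ B = 3; zero-pad to 3 bytes: K' = 87 fc 00.
K' ⊕ ipad = b1 ca 36; K' ⊕ opad = db a0 5c.
m1: inner = H(b1 ca 36 72 62 6d) = f2; tag = H(db a0 5c f2) = c9
m2: inner = H(b1 ca 36 07 09 ca) = 8b; tag = H(db a0 5c 8b) = 62
m3: inner = H(b1 ca 36 6d da 06) = fe; tag = H(db a0 5c fe) = d5 ← matches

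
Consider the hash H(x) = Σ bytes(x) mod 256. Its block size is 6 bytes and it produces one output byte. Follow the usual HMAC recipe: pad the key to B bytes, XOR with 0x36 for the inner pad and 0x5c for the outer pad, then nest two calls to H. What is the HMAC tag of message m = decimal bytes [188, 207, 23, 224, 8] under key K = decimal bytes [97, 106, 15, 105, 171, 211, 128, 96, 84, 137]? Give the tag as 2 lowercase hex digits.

Key decimal bytes [97, 106, 15, 105, 171, 211, 128, 96, 84, 137] = 61 6a 0f 69 ab d3 80 60 54 89 is 10 bytes > B = 6, so hash it first: H(key) = 7e, then zero-pad to 6 bytes: K' = 7e 00 00 00 00 00.
K' ⊕ ipad = 48 36 36 36 36 36.  K' ⊕ opad = 22 5c 5c 5c 5c 5c.
Inner input = (K'⊕ipad) ∥ m = 48 36 36 36 36 36 ∥ bc cf 17 e0 08.
Inner hash: sum = 72+54+54+54+54+54+188+207+23+224+8 = 992; mod 256 = 224 → e0.
Outer input = (K'⊕opad) ∥ inner = 22 5c 5c 5c 5c 5c ∥ e0.
Outer hash (tag): sum = 34+92+92+92+92+92+224 = 718; mod 256 = 206 → ce.

ce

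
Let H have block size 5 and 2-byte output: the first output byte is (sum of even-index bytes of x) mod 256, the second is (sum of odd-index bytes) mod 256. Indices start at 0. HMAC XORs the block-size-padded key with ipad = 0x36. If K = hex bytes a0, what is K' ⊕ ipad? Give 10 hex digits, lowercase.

Key hex bytes a0 is 1 byte ≤ B = 5; zero-pad to 5 bytes: K' = a0 00 00 00 00.
XOR each byte with 0x36: a0⊕36=96, 00⊕36=36, 00⊕36=36, 00⊕36=36, 00⊕36=36.

9636363636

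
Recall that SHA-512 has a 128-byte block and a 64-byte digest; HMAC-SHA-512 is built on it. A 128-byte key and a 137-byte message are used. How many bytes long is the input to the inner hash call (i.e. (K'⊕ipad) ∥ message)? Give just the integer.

265

Key is 128 ≤ 128 bytes, zero-padded: |K'| = 128.
Inner input = (K'⊕ipad) ∥ m → 128 + 137 = 265 bytes.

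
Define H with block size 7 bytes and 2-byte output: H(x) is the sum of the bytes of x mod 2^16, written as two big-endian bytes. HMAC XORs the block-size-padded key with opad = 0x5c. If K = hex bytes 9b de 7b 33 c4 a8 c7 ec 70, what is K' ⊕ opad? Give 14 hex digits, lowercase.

59ea5c5c5c5c5c

Key hex bytes 9b de 7b 33 c4 a8 c7 ec 70 is 9 bytes > B = 7, so hash it first: H(key) = 05 b6, then zero-pad to 7 bytes: K' = 05 b6 00 00 00 00 00.
XOR each byte with 0x5c: 05⊕5c=59, b6⊕5c=ea, 00⊕5c=5c, 00⊕5c=5c, 00⊕5c=5c, 00⊕5c=5c, 00⊕5c=5c.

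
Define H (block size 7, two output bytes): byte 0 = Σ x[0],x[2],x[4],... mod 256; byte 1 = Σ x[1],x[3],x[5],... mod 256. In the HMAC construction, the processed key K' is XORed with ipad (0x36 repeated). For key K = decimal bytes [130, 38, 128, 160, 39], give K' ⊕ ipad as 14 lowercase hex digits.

Key decimal bytes [130, 38, 128, 160, 39] = 82 26 80 a0 27 is 5 bytes ≤ B = 7; zero-pad to 7 bytes: K' = 82 26 80 a0 27 00 00.
XOR each byte with 0x36: 82⊕36=b4, 26⊕36=10, 80⊕36=b6, a0⊕36=96, 27⊕36=11, 00⊕36=36, 00⊕36=36.

b410b696113636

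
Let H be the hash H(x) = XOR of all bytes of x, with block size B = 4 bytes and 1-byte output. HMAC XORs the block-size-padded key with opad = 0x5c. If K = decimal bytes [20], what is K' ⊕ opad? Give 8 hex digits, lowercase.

485c5c5c

Key decimal bytes [20] = 14 is 1 byte ≤ B = 4; zero-pad to 4 bytes: K' = 14 00 00 00.
XOR each byte with 0x5c: 14⊕5c=48, 00⊕5c=5c, 00⊕5c=5c, 00⊕5c=5c.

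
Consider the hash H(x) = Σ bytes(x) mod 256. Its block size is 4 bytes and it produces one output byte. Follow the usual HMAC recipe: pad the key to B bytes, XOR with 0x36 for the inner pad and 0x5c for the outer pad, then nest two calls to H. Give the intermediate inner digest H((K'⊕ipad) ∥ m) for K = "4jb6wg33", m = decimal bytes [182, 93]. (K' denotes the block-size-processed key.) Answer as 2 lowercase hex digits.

01

Key "4jb6wg33" = 34 6a 62 36 77 67 33 33 is 8 bytes > B = 4, so hash it first: H(key) = 7a, then zero-pad to 4 bytes: K' = 7a 00 00 00.
K' ⊕ ipad = 4c 36 36 36.
Inner input = 4c 36 36 36 ∥ b6 5d.
Inner hash: sum = 76+54+54+54+182+93 = 513; mod 256 = 1 → 01.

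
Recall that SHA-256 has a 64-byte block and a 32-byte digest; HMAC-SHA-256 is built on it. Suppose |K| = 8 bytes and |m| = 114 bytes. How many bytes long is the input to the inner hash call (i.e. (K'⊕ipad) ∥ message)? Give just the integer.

178

Key is 8 ≤ 64 bytes, zero-padded: |K'| = 64.
Inner input = (K'⊕ipad) ∥ m → 64 + 114 = 178 bytes.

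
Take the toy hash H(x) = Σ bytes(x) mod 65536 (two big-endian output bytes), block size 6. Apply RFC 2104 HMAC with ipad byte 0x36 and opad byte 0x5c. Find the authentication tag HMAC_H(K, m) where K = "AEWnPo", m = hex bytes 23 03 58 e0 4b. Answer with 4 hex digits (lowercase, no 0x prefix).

00c1

Key "AEWnPo" = 41 45 57 6e 50 6f is exactly B = 6 bytes: K' = 41 45 57 6e 50 6f.
K' ⊕ ipad = 77 73 61 58 66 59.  K' ⊕ opad = 1d 19 0b 32 0c 33.
Inner input = (K'⊕ipad) ∥ m = 77 73 61 58 66 59 ∥ 23 03 58 e0 4b.
Inner hash: sum = 119+115+97+88+102+89+35+3+88+224+75 = 1035 → 04 0b.
Outer input = (K'⊕opad) ∥ inner = 1d 19 0b 32 0c 33 ∥ 04 0b.
Outer hash (tag): sum = 29+25+11+50+12+51+4+11 = 193 → 00 c1.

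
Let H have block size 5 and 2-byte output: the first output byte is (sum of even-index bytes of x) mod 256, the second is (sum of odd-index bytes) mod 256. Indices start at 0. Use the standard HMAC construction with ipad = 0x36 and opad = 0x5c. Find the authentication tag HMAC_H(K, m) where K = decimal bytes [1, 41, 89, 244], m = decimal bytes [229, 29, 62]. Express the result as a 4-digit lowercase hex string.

Key decimal bytes [1, 41, 89, 244] = 01 29 59 f4 is 4 bytes ≤ B = 5; zero-pad to 5 bytes: K' = 01 29 59 f4 00.
K' ⊕ ipad = 37 1f 6f c2 36.  K' ⊕ opad = 5d 75 05 a8 5c.
Inner input = (K'⊕ipad) ∥ m = 37 1f 6f c2 36 ∥ e5 1d 3e.
Inner hash: even-index sum = 249 mod 256 = 249; odd-index sum = 516 mod 256 = 4 → f9 04.
Outer input = (K'⊕opad) ∥ inner = 5d 75 05 a8 5c ∥ f9 04.
Outer hash (tag): even-index sum = 194 mod 256 = 194; odd-index sum = 534 mod 256 = 22 → c2 16.

c216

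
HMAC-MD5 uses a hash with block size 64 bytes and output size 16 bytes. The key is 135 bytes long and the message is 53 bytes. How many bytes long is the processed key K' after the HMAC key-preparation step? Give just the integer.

64

Key is 135 > 64 bytes, so it is hashed to 16 bytes then zero-padded to 64: |K'| = 64.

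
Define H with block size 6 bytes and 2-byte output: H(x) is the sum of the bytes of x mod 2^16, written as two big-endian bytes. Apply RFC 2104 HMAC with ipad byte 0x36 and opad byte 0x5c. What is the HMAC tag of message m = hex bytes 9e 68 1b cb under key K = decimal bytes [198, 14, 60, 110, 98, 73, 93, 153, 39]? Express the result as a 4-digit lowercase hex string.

Key decimal bytes [198, 14, 60, 110, 98, 73, 93, 153, 39] = c6 0e 3c 6e 62 49 5d 99 27 is 9 bytes > B = 6, so hash it first: H(key) = 03 46, then zero-pad to 6 bytes: K' = 03 46 00 00 00 00.
K' ⊕ ipad = 35 70 36 36 36 36.  K' ⊕ opad = 5f 1a 5c 5c 5c 5c.
Inner input = (K'⊕ipad) ∥ m = 35 70 36 36 36 36 ∥ 9e 68 1b cb.
Inner hash: sum = 53+112+54+54+54+54+158+104+27+203 = 873 → 03 69.
Outer input = (K'⊕opad) ∥ inner = 5f 1a 5c 5c 5c 5c ∥ 03 69.
Outer hash (tag): sum = 95+26+92+92+92+92+3+105 = 597 → 02 55.

0255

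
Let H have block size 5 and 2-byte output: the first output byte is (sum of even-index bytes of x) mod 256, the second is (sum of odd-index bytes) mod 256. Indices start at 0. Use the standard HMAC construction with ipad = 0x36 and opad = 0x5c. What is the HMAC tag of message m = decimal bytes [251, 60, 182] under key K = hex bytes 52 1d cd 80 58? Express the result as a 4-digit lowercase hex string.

3526

Key hex bytes 52 1d cd 80 58 is exactly B = 5 bytes: K' = 52 1d cd 80 58.
K' ⊕ ipad = 64 2b fb b6 6e.  K' ⊕ opad = 0e 41 91 dc 04.
Inner input = (K'⊕ipad) ∥ m = 64 2b fb b6 6e ∥ fb 3c b6.
Inner hash: even-index sum = 521 mod 256 = 9; odd-index sum = 658 mod 256 = 146 → 09 92.
Outer input = (K'⊕opad) ∥ inner = 0e 41 91 dc 04 ∥ 09 92.
Outer hash (tag): even-index sum = 309 mod 256 = 53; odd-index sum = 294 mod 256 = 38 → 35 26.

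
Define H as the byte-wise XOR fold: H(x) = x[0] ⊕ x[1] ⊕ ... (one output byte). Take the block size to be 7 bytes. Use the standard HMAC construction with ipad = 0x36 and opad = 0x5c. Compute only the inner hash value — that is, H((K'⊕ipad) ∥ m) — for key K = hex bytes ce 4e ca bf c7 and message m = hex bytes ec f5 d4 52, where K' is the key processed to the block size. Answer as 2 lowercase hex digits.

9b

Key hex bytes ce 4e ca bf c7 is 5 bytes ≤ B = 7; zero-pad to 7 bytes: K' = ce 4e ca bf c7 00 00.
K' ⊕ ipad = f8 78 fc 89 f1 36 36.
Inner input = f8 78 fc 89 f1 36 36 ∥ ec f5 d4 52.
Inner hash: XOR f8⊕78⊕fc⊕89⊕f1⊕36⊕36⊕ec⊕f5⊕d4⊕52 = 9b.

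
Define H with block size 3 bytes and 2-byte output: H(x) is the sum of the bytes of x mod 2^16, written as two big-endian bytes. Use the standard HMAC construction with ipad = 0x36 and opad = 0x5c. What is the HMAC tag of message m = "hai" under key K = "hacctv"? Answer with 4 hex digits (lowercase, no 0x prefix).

01cb

Key "hacctv" = 68 61 63 63 74 76 is 6 bytes > B = 3, so hash it first: H(key) = 02 79, then zero-pad to 3 bytes: K' = 02 79 00.
K' ⊕ ipad = 34 4f 36.  K' ⊕ opad = 5e 25 5c.
Inner input = (K'⊕ipad) ∥ m = 34 4f 36 ∥ 68 61 69.
Inner hash: sum = 52+79+54+104+97+105 = 491 → 01 eb.
Outer input = (K'⊕opad) ∥ inner = 5e 25 5c ∥ 01 eb.
Outer hash (tag): sum = 94+37+92+1+235 = 459 → 01 cb.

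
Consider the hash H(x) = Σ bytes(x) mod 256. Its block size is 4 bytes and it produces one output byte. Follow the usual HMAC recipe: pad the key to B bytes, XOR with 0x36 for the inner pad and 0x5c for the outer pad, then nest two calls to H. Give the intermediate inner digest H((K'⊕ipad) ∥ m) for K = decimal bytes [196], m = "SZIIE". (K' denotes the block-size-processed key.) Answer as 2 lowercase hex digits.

18

Key decimal bytes [196] = c4 is 1 byte ≤ B = 4; zero-pad to 4 bytes: K' = c4 00 00 00.
K' ⊕ ipad = f2 36 36 36.
Inner input = f2 36 36 36 ∥ 53 5a 49 49 45.
Inner hash: sum = 242+54+54+54+83+90+73+73+69 = 792; mod 256 = 24 → 18.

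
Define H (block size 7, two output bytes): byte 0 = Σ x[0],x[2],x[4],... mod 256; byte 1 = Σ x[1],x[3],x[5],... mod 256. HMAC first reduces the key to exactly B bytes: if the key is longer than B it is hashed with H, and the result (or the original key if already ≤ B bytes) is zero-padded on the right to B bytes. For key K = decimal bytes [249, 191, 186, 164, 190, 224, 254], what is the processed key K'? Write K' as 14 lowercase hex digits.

Key decimal bytes [249, 191, 186, 164, 190, 224, 254] = f9 bf ba a4 be e0 fe is exactly B = 7 bytes: K' = f9 bf ba a4 be e0 fe.

f9bfbaa4bee0fe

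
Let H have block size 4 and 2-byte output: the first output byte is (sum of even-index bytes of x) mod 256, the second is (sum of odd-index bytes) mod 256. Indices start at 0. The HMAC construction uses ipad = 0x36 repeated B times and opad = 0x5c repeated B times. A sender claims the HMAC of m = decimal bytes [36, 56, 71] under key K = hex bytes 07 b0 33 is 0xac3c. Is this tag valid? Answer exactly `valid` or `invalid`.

invalid

Key hex bytes 07 b0 33 is 3 bytes ≤ B = 4; zero-pad to 4 bytes: K' = 07 b0 33 00.
K' ⊕ ipad = 31 86 05 36; K' ⊕ opad = 5b ec 6f 5c.
Inner hash: even-index sum = 161 mod 256 = 161; odd-index sum = 244 mod 256 = 244 → a1 f4.
Outer hash (recomputed tag): even-index sum = 363 mod 256 = 107; odd-index sum = 572 mod 256 = 60 → 6b 3c.
Recomputed tag = 6b3c; claimed = ac3c → mismatch.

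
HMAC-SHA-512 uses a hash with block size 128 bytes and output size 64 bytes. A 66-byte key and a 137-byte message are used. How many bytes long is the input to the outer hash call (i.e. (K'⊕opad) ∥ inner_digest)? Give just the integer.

Key is 66 ≤ 128 bytes, zero-padded: |K'| = 128.
Outer input = (K'⊕opad) ∥ H(inner) → 128 + 64 = 192 bytes.

192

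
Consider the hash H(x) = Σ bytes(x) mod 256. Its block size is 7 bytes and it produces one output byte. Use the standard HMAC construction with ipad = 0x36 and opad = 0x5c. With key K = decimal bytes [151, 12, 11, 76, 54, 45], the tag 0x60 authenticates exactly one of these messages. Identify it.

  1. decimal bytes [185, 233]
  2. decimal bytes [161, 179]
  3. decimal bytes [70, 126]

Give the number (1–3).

3

Key decimal bytes [151, 12, 11, 76, 54, 45] = 97 0c 0b 4c 36 2d is 6 bytes ≤ B = 7; zero-pad to 7 bytes: K' = 97 0c 0b 4c 36 2d 00.
K' ⊕ ipad = a1 3a 3d 7a 00 1b 36; K' ⊕ opad = cb 50 57 10 6a 71 5c.
m1: inner = H(a1 3a 3d 7a 00 1b 36 b9 e9) = 85; tag = H(cb 50 57 10 6a 71 5c 85) = 3e
m2: inner = H(a1 3a 3d 7a 00 1b 36 a1 b3) = 37; tag = H(cb 50 57 10 6a 71 5c 37) = f0
m3: inner = H(a1 3a 3d 7a 00 1b 36 46 7e) = a7; tag = H(cb 50 57 10 6a 71 5c a7) = 60 ← matches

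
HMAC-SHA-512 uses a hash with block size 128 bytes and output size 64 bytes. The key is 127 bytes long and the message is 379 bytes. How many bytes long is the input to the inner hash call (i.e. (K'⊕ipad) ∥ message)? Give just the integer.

Key is 127 ≤ 128 bytes, zero-padded: |K'| = 128.
Inner input = (K'⊕ipad) ∥ m → 128 + 379 = 507 bytes.

507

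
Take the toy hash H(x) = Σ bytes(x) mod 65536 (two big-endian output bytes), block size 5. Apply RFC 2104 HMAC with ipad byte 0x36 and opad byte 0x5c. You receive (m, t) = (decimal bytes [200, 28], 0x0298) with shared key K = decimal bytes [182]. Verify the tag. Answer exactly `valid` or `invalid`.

valid

Key decimal bytes [182] = b6 is 1 byte ≤ B = 5; zero-pad to 5 bytes: K' = b6 00 00 00 00.
K' ⊕ ipad = 80 36 36 36 36; K' ⊕ opad = ea 5c 5c 5c 5c.
Inner hash: sum = 128+54+54+54+54+200+28 = 572 → 02 3c.
Outer hash (recomputed tag): sum = 234+92+92+92+92+2+60 = 664 → 02 98.
Recomputed tag = 0298; claimed = 0298 → match.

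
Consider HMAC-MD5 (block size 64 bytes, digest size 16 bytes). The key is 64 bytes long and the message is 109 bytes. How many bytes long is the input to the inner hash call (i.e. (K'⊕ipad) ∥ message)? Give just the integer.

173

Key is 64 ≤ 64 bytes, zero-padded: |K'| = 64.
Inner input = (K'⊕ipad) ∥ m → 64 + 109 = 173 bytes.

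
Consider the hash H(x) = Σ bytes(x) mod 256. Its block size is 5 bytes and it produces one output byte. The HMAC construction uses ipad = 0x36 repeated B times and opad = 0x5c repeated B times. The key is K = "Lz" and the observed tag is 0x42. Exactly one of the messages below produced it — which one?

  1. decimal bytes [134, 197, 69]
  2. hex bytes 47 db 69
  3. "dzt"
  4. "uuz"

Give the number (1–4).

Key "Lz" = 4c 7a is 2 bytes ≤ B = 5; zero-pad to 5 bytes: K' = 4c 7a 00 00 00.
K' ⊕ ipad = 7a 4c 36 36 36; K' ⊕ opad = 10 26 5c 5c 5c.
m1: inner = H(7a 4c 36 36 36 86 c5 45) = f8; tag = H(10 26 5c 5c 5c f8) = 42 ← matches
m2: inner = H(7a 4c 36 36 36 47 db 69) = f3; tag = H(10 26 5c 5c 5c f3) = 3d
m3: inner = H(7a 4c 36 36 36 64 7a 74) = ba; tag = H(10 26 5c 5c 5c ba) = 04
m4: inner = H(7a 4c 36 36 36 75 75 7a) = cc; tag = H(10 26 5c 5c 5c cc) = 16

1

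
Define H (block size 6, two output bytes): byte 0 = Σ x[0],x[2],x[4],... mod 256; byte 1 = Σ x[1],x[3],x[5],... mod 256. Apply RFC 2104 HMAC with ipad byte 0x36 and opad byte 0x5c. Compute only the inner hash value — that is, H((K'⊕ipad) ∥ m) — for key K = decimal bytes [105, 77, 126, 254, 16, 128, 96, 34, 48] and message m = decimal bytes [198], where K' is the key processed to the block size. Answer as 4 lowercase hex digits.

e347

Key decimal bytes [105, 77, 126, 254, 16, 128, 96, 34, 48] = 69 4d 7e fe 10 80 60 22 30 is 9 bytes > B = 6, so hash it first: H(key) = 87 ed, then zero-pad to 6 bytes: K' = 87 ed 00 00 00 00.
K' ⊕ ipad = b1 db 36 36 36 36.
Inner input = b1 db 36 36 36 36 ∥ c6.
Inner hash: even-index sum = 483 mod 256 = 227; odd-index sum = 327 mod 256 = 71 → e3 47.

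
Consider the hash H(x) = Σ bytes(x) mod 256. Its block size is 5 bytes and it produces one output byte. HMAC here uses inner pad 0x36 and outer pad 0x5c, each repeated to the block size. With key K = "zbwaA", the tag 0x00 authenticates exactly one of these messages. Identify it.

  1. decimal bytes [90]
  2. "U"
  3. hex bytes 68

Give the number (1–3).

Key "zbwaA" = 7a 62 77 61 41 is exactly B = 5 bytes: K' = 7a 62 77 61 41.
K' ⊕ ipad = 4c 54 41 57 77; K' ⊕ opad = 26 3e 2b 3d 1d.
m1: inner = H(4c 54 41 57 77 5a) = 09; tag = H(26 3e 2b 3d 1d 09) = f2
m2: inner = H(4c 54 41 57 77 55) = 04; tag = H(26 3e 2b 3d 1d 04) = ed
m3: inner = H(4c 54 41 57 77 68) = 17; tag = H(26 3e 2b 3d 1d 17) = 00 ← matches

3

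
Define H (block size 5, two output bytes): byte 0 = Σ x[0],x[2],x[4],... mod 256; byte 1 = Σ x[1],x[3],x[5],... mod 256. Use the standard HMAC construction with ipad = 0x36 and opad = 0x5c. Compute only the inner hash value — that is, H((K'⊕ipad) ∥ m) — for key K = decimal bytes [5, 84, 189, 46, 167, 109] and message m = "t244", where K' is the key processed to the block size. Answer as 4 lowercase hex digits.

31b7

Key decimal bytes [5, 84, 189, 46, 167, 109] = 05 54 bd 2e a7 6d is 6 bytes > B = 5, so hash it first: H(key) = 69 ef, then zero-pad to 5 bytes: K' = 69 ef 00 00 00.
K' ⊕ ipad = 5f d9 36 36 36.
Inner input = 5f d9 36 36 36 ∥ 74 32 34 34.
Inner hash: even-index sum = 305 mod 256 = 49; odd-index sum = 439 mod 256 = 183 → 31 b7.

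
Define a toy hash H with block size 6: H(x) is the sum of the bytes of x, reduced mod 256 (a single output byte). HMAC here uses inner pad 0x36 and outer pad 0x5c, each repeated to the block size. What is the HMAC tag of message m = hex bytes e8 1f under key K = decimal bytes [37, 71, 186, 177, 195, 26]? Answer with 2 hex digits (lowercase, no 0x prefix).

Key decimal bytes [37, 71, 186, 177, 195, 26] = 25 47 ba b1 c3 1a is exactly B = 6 bytes: K' = 25 47 ba b1 c3 1a.
K' ⊕ ipad = 13 71 8c 87 f5 2c.  K' ⊕ opad = 79 1b e6 ed 9f 46.
Inner input = (K'⊕ipad) ∥ m = 13 71 8c 87 f5 2c ∥ e8 1f.
Inner hash: sum = 19+113+140+135+245+44+232+31 = 959; mod 256 = 191 → bf.
Outer input = (K'⊕opad) ∥ inner = 79 1b e6 ed 9f 46 ∥ bf.
Outer hash (tag): sum = 121+27+230+237+159+70+191 = 1035; mod 256 = 11 → 0b.

0b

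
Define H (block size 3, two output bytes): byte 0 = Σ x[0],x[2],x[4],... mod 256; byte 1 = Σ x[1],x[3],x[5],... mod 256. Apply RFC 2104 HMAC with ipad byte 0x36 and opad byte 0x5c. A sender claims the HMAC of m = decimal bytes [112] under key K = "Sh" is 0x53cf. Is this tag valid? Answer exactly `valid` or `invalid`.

invalid

Key "Sh" = 53 68 is 2 bytes ≤ B = 3; zero-pad to 3 bytes: K' = 53 68 00.
K' ⊕ ipad = 65 5e 36; K' ⊕ opad = 0f 34 5c.
Inner hash: even-index sum = 155 mod 256 = 155; odd-index sum = 206 mod 256 = 206 → 9b ce.
Outer hash (recomputed tag): even-index sum = 313 mod 256 = 57; odd-index sum = 207 mod 256 = 207 → 39 cf.
Recomputed tag = 39cf; claimed = 53cf → mismatch.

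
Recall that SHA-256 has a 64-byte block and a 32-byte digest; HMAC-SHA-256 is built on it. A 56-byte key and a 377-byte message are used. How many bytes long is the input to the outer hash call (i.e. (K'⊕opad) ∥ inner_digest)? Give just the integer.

Key is 56 ≤ 64 bytes, zero-padded: |K'| = 64.
Outer input = (K'⊕opad) ∥ H(inner) → 64 + 32 = 96 bytes.

96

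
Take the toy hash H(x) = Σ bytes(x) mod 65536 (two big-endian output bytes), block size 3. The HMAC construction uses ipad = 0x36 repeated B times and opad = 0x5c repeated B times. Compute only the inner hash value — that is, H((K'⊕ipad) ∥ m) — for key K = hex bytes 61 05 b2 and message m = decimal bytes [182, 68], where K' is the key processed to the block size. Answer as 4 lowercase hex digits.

0208

Key hex bytes 61 05 b2 is exactly B = 3 bytes: K' = 61 05 b2.
K' ⊕ ipad = 57 33 84.
Inner input = 57 33 84 ∥ b6 44.
Inner hash: sum = 87+51+132+182+68 = 520 → 02 08.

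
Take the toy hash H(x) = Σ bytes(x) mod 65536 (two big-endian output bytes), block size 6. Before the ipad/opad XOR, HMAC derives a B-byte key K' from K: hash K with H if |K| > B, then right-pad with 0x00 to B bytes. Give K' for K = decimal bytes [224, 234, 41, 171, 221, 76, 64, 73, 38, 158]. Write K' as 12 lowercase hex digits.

|K| = 10 > B = 6, so first hash the key.
H(K): sum = 224+234+41+171+221+76+64+73+38+158 = 1300 → 05 14.
Zero-pad H(K) = 05 14 to 6 bytes: K' = 05 14 00 00 00 00.

051400000000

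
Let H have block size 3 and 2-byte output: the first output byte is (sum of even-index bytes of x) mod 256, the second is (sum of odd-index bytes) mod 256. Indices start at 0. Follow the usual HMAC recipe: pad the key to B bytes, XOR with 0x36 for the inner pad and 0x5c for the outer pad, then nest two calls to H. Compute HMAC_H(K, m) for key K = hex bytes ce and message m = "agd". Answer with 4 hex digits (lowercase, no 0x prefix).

e9f1

Key hex bytes ce is 1 byte ≤ B = 3; zero-pad to 3 bytes: K' = ce 00 00.
K' ⊕ ipad = f8 36 36.  K' ⊕ opad = 92 5c 5c.
Inner input = (K'⊕ipad) ∥ m = f8 36 36 ∥ 61 67 64.
Inner hash: even-index sum = 405 mod 256 = 149; odd-index sum = 251 mod 256 = 251 → 95 fb.
Outer input = (K'⊕opad) ∥ inner = 92 5c 5c ∥ 95 fb.
Outer hash (tag): even-index sum = 489 mod 256 = 233; odd-index sum = 241 mod 256 = 241 → e9 f1.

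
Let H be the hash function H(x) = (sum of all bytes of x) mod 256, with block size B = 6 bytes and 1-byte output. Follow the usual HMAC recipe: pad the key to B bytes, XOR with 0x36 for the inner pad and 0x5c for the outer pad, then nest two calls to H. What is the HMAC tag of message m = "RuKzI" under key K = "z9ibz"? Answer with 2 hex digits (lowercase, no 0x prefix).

Key "z9ibz" = 7a 39 69 62 7a is 5 bytes ≤ B = 6; zero-pad to 6 bytes: K' = 7a 39 69 62 7a 00.
K' ⊕ ipad = 4c 0f 5f 54 4c 36.  K' ⊕ opad = 26 65 35 3e 26 5c.
Inner input = (K'⊕ipad) ∥ m = 4c 0f 5f 54 4c 36 ∥ 52 75 4b 7a 49.
Inner hash: sum = 76+15+95+84+76+54+82+117+75+122+73 = 869; mod 256 = 101 → 65.
Outer input = (K'⊕opad) ∥ inner = 26 65 35 3e 26 5c ∥ 65.
Outer hash (tag): sum = 38+101+53+62+38+92+101 = 485; mod 256 = 229 → e5.

e5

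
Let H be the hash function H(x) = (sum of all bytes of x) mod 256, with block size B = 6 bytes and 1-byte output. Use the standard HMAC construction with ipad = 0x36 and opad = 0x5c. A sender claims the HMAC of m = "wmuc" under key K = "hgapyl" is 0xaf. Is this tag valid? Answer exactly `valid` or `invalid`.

Key "hgapyl" = 68 67 61 70 79 6c is exactly B = 6 bytes: K' = 68 67 61 70 79 6c.
K' ⊕ ipad = 5e 51 57 46 4f 5a; K' ⊕ opad = 34 3b 3d 2c 25 30.
Inner hash: sum = 94+81+87+70+79+90+119+109+117+99 = 945; mod 256 = 177 → b1.
Outer hash (recomputed tag): sum = 52+59+61+44+37+48+177 = 478; mod 256 = 222 → de.
Recomputed tag = de; claimed = af → mismatch.

invalid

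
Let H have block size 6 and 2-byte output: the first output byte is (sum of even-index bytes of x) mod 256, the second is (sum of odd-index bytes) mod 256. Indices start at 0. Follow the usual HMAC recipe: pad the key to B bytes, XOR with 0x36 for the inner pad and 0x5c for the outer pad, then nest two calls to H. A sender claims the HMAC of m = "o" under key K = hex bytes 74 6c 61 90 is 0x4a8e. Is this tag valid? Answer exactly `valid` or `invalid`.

Key hex bytes 74 6c 61 90 is 4 bytes ≤ B = 6; zero-pad to 6 bytes: K' = 74 6c 61 90 00 00.
K' ⊕ ipad = 42 5a 57 a6 36 36; K' ⊕ opad = 28 30 3d cc 5c 5c.
Inner hash: even-index sum = 318 mod 256 = 62; odd-index sum = 310 mod 256 = 54 → 3e 36.
Outer hash (recomputed tag): even-index sum = 255 mod 256 = 255; odd-index sum = 398 mod 256 = 142 → ff 8e.
Recomputed tag = ff8e; claimed = 4a8e → mismatch.

invalid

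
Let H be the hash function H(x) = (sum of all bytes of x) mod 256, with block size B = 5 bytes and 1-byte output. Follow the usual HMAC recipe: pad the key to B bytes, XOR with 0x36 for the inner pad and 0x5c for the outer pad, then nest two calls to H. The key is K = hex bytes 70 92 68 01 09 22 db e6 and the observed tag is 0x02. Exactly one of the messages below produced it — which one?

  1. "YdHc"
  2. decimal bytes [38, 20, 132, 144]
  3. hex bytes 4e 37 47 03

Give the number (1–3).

2

Key hex bytes 70 92 68 01 09 22 db e6 is 8 bytes > B = 5, so hash it first: H(key) = 57, then zero-pad to 5 bytes: K' = 57 00 00 00 00.
K' ⊕ ipad = 61 36 36 36 36; K' ⊕ opad = 0b 5c 5c 5c 5c.
m1: inner = H(61 36 36 36 36 59 64 48 63) = a1; tag = H(0b 5c 5c 5c 5c a1) = 1c
m2: inner = H(61 36 36 36 36 26 14 84 90) = 87; tag = H(0b 5c 5c 5c 5c 87) = 02 ← matches
m3: inner = H(61 36 36 36 36 4e 37 47 03) = 08; tag = H(0b 5c 5c 5c 5c 08) = 83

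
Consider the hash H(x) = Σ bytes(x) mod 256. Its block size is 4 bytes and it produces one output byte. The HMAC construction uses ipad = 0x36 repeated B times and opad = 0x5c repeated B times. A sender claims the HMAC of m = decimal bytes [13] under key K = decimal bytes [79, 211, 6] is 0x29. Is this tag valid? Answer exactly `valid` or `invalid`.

Key decimal bytes [79, 211, 6] = 4f d3 06 is 3 bytes ≤ B = 4; zero-pad to 4 bytes: K' = 4f d3 06 00.
K' ⊕ ipad = 79 e5 30 36; K' ⊕ opad = 13 8f 5a 5c.
Inner hash: sum = 121+229+48+54+13 = 465; mod 256 = 209 → d1.
Outer hash (recomputed tag): sum = 19+143+90+92+209 = 553; mod 256 = 41 → 29.
Recomputed tag = 29; claimed = 29 → match.

valid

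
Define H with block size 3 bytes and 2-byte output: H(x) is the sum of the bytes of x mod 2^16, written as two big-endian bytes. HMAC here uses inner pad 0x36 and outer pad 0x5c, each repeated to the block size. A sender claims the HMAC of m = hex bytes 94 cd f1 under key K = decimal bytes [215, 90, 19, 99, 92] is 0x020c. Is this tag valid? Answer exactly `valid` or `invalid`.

Key decimal bytes [215, 90, 19, 99, 92] = d7 5a 13 63 5c is 5 bytes > B = 3, so hash it first: H(key) = 02 03, then zero-pad to 3 bytes: K' = 02 03 00.
K' ⊕ ipad = 34 35 36; K' ⊕ opad = 5e 5f 5c.
Inner hash: sum = 52+53+54+148+205+241 = 753 → 02 f1.
Outer hash (recomputed tag): sum = 94+95+92+2+241 = 524 → 02 0c.
Recomputed tag = 020c; claimed = 020c → match.

valid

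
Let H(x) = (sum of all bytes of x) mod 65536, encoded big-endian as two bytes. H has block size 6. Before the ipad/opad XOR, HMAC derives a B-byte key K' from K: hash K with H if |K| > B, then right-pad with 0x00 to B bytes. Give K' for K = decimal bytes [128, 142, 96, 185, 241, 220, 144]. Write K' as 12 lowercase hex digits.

|K| = 7 > B = 6, so first hash the key.
H(K): sum = 128+142+96+185+241+220+144 = 1156 → 04 84.
Zero-pad H(K) = 04 84 to 6 bytes: K' = 04 84 00 00 00 00.

048400000000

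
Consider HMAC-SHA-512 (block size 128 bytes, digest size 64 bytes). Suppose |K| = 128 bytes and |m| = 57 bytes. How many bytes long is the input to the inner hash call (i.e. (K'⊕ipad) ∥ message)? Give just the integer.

185

Key is 128 ≤ 128 bytes, zero-padded: |K'| = 128.
Inner input = (K'⊕ipad) ∥ m → 128 + 57 = 185 bytes.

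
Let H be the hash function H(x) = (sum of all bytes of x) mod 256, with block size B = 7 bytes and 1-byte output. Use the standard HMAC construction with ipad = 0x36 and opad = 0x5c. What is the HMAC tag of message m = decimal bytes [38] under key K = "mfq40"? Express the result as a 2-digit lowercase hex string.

b0

Key "mfq40" = 6d 66 71 34 30 is 5 bytes ≤ B = 7; zero-pad to 7 bytes: K' = 6d 66 71 34 30 00 00.
K' ⊕ ipad = 5b 50 47 02 06 36 36.  K' ⊕ opad = 31 3a 2d 68 6c 5c 5c.
Inner input = (K'⊕ipad) ∥ m = 5b 50 47 02 06 36 36 ∥ 26.
Inner hash: sum = 91+80+71+2+6+54+54+38 = 396; mod 256 = 140 → 8c.
Outer input = (K'⊕opad) ∥ inner = 31 3a 2d 68 6c 5c 5c ∥ 8c.
Outer hash (tag): sum = 49+58+45+104+108+92+92+140 = 688; mod 256 = 176 → b0.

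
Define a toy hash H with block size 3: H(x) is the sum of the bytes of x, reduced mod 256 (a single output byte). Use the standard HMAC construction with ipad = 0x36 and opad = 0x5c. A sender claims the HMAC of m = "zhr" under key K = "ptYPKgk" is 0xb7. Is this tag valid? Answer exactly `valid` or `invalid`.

invalid

Key "ptYPKgk" = 70 74 59 50 4b 67 6b is 7 bytes > B = 3, so hash it first: H(key) = aa, then zero-pad to 3 bytes: K' = aa 00 00.
K' ⊕ ipad = 9c 36 36; K' ⊕ opad = f6 5c 5c.
Inner hash: sum = 156+54+54+122+104+114 = 604; mod 256 = 92 → 5c.
Outer hash (recomputed tag): sum = 246+92+92+92 = 522; mod 256 = 10 → 0a.
Recomputed tag = 0a; claimed = b7 → mismatch.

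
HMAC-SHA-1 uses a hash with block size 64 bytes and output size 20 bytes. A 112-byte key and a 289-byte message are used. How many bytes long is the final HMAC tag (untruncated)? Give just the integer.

The tag is one SHA-1 digest: 20 bytes.

20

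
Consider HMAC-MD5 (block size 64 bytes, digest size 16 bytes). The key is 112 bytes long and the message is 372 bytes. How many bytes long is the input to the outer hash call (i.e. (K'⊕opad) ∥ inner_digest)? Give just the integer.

Key is 112 > 64 bytes, so it is hashed to 16 bytes then zero-padded to 64: |K'| = 64.
Outer input = (K'⊕opad) ∥ H(inner) → 64 + 16 = 80 bytes.

80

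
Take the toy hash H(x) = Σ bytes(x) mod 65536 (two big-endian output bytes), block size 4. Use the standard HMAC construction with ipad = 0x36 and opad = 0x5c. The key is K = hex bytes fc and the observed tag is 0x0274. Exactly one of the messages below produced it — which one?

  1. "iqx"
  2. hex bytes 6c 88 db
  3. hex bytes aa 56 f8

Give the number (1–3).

1

Key hex bytes fc is 1 byte ≤ B = 4; zero-pad to 4 bytes: K' = fc 00 00 00.
K' ⊕ ipad = ca 36 36 36; K' ⊕ opad = a0 5c 5c 5c.
m1: inner = H(ca 36 36 36 69 71 78) = 02 be; tag = H(a0 5c 5c 5c 02 be) = 0274 ← matches
m2: inner = H(ca 36 36 36 6c 88 db) = 03 3b; tag = H(a0 5c 5c 5c 03 3b) = 01f2
m3: inner = H(ca 36 36 36 aa 56 f8) = 03 64; tag = H(a0 5c 5c 5c 03 64) = 021b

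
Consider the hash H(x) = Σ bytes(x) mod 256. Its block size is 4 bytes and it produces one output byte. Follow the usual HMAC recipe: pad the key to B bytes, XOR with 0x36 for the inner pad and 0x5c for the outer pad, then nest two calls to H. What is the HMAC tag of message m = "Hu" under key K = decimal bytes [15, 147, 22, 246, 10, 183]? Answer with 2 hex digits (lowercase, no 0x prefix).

ff

Key decimal bytes [15, 147, 22, 246, 10, 183] = 0f 93 16 f6 0a b7 is 6 bytes > B = 4, so hash it first: H(key) = 6f, then zero-pad to 4 bytes: K' = 6f 00 00 00.
K' ⊕ ipad = 59 36 36 36.  K' ⊕ opad = 33 5c 5c 5c.
Inner input = (K'⊕ipad) ∥ m = 59 36 36 36 ∥ 48 75.
Inner hash: sum = 89+54+54+54+72+117 = 440; mod 256 = 184 → b8.
Outer input = (K'⊕opad) ∥ inner = 33 5c 5c 5c ∥ b8.
Outer hash (tag): sum = 51+92+92+92+184 = 511; mod 256 = 255 → ff.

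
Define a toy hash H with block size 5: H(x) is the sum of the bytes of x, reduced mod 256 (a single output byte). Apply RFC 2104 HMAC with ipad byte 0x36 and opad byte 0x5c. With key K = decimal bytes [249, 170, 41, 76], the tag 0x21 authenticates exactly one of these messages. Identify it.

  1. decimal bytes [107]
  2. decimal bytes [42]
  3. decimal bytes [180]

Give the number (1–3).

1

Key decimal bytes [249, 170, 41, 76] = f9 aa 29 4c is 4 bytes ≤ B = 5; zero-pad to 5 bytes: K' = f9 aa 29 4c 00.
K' ⊕ ipad = cf 9c 1f 7a 36; K' ⊕ opad = a5 f6 75 10 5c.
m1: inner = H(cf 9c 1f 7a 36 6b) = a5; tag = H(a5 f6 75 10 5c a5) = 21 ← matches
m2: inner = H(cf 9c 1f 7a 36 2a) = 64; tag = H(a5 f6 75 10 5c 64) = e0
m3: inner = H(cf 9c 1f 7a 36 b4) = ee; tag = H(a5 f6 75 10 5c ee) = 6a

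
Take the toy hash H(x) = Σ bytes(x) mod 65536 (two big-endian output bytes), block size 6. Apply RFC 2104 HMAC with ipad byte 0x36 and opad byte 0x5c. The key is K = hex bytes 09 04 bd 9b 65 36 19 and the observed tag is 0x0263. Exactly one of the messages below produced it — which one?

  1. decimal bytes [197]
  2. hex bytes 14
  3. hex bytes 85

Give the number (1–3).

Key hex bytes 09 04 bd 9b 65 36 19 is 7 bytes > B = 6, so hash it first: H(key) = 02 19, then zero-pad to 6 bytes: K' = 02 19 00 00 00 00.
K' ⊕ ipad = 34 2f 36 36 36 36; K' ⊕ opad = 5e 45 5c 5c 5c 5c.
m1: inner = H(34 2f 36 36 36 36 c5) = 02 00; tag = H(5e 45 5c 5c 5c 5c 02 00) = 0215
m2: inner = H(34 2f 36 36 36 36 14) = 01 4f; tag = H(5e 45 5c 5c 5c 5c 01 4f) = 0263 ← matches
m3: inner = H(34 2f 36 36 36 36 85) = 01 c0; tag = H(5e 45 5c 5c 5c 5c 01 c0) = 02d4

2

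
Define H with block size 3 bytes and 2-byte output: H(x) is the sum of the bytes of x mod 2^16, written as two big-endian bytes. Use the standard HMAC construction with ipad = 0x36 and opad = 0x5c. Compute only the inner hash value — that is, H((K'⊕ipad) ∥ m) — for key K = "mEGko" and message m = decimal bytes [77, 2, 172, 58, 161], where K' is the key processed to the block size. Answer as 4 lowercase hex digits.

0328

Key "mEGko" = 6d 45 47 6b 6f is 5 bytes > B = 3, so hash it first: H(key) = 01 d3, then zero-pad to 3 bytes: K' = 01 d3 00.
K' ⊕ ipad = 37 e5 36.
Inner input = 37 e5 36 ∥ 4d 02 ac 3a a1.
Inner hash: sum = 55+229+54+77+2+172+58+161 = 808 → 03 28.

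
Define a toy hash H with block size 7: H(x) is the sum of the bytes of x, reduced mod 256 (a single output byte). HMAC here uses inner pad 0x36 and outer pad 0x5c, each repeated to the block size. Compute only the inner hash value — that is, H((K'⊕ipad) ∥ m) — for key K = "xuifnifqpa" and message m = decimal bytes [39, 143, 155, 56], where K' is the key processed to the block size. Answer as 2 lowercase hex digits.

da

Key "xuifnifqpa" = 78 75 69 66 6e 69 66 71 70 61 is 10 bytes > B = 7, so hash it first: H(key) = 3b, then zero-pad to 7 bytes: K' = 3b 00 00 00 00 00 00.
K' ⊕ ipad = 0d 36 36 36 36 36 36.
Inner input = 0d 36 36 36 36 36 36 ∥ 27 8f 9b 38.
Inner hash: sum = 13+54+54+54+54+54+54+39+143+155+56 = 730; mod 256 = 218 → da.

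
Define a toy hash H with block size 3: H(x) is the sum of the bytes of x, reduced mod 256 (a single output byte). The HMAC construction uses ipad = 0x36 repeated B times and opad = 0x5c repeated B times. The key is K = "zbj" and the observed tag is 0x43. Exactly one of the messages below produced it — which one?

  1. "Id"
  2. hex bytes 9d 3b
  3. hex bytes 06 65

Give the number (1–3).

1

Key "zbj" = 7a 62 6a is exactly B = 3 bytes: K' = 7a 62 6a.
K' ⊕ ipad = 4c 54 5c; K' ⊕ opad = 26 3e 36.
m1: inner = H(4c 54 5c 49 64) = a9; tag = H(26 3e 36 a9) = 43 ← matches
m2: inner = H(4c 54 5c 9d 3b) = d4; tag = H(26 3e 36 d4) = 6e
m3: inner = H(4c 54 5c 06 65) = 67; tag = H(26 3e 36 67) = 01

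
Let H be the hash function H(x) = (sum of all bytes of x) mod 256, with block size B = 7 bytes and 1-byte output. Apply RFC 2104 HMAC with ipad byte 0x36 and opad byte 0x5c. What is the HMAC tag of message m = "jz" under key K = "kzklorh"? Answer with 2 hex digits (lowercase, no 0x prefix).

Key "kzklorh" = 6b 7a 6b 6c 6f 72 68 is exactly B = 7 bytes: K' = 6b 7a 6b 6c 6f 72 68.
K' ⊕ ipad = 5d 4c 5d 5a 59 44 5e.  K' ⊕ opad = 37 26 37 30 33 2e 34.
Inner input = (K'⊕ipad) ∥ m = 5d 4c 5d 5a 59 44 5e ∥ 6a 7a.
Inner hash: sum = 93+76+93+90+89+68+94+106+122 = 831; mod 256 = 63 → 3f.
Outer input = (K'⊕opad) ∥ inner = 37 26 37 30 33 2e 34 ∥ 3f.
Outer hash (tag): sum = 55+38+55+48+51+46+52+63 = 408; mod 256 = 152 → 98.

98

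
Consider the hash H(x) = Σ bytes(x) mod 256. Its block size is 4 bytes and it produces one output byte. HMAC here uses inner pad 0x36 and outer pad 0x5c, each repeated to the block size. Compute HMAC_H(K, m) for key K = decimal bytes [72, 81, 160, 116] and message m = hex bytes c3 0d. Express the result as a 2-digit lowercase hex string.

Key decimal bytes [72, 81, 160, 116] = 48 51 a0 74 is exactly B = 4 bytes: K' = 48 51 a0 74.
K' ⊕ ipad = 7e 67 96 42.  K' ⊕ opad = 14 0d fc 28.
Inner input = (K'⊕ipad) ∥ m = 7e 67 96 42 ∥ c3 0d.
Inner hash: sum = 126+103+150+66+195+13 = 653; mod 256 = 141 → 8d.
Outer input = (K'⊕opad) ∥ inner = 14 0d fc 28 ∥ 8d.
Outer hash (tag): sum = 20+13+252+40+141 = 466; mod 256 = 210 → d2.

d2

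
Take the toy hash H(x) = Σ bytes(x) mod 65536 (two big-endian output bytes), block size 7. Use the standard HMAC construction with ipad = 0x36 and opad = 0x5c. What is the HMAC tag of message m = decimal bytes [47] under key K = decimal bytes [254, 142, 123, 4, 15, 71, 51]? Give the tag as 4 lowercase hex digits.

Key decimal bytes [254, 142, 123, 4, 15, 71, 51] = fe 8e 7b 04 0f 47 33 is exactly B = 7 bytes: K' = fe 8e 7b 04 0f 47 33.
K' ⊕ ipad = c8 b8 4d 32 39 71 05.  K' ⊕ opad = a2 d2 27 58 53 1b 6f.
Inner input = (K'⊕ipad) ∥ m = c8 b8 4d 32 39 71 05 ∥ 2f.
Inner hash: sum = 200+184+77+50+57+113+5+47 = 733 → 02 dd.
Outer input = (K'⊕opad) ∥ inner = a2 d2 27 58 53 1b 6f ∥ 02 dd.
Outer hash (tag): sum = 162+210+39+88+83+27+111+2+221 = 943 → 03 af.

03af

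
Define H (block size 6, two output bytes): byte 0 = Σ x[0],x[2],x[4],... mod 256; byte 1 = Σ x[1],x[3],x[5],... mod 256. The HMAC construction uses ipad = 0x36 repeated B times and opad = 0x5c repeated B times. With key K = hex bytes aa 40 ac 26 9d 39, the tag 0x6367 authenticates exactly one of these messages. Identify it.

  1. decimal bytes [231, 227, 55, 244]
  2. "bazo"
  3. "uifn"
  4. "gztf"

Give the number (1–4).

Key hex bytes aa 40 ac 26 9d 39 is exactly B = 6 bytes: K' = aa 40 ac 26 9d 39.
K' ⊕ ipad = 9c 76 9a 10 ab 0f; K' ⊕ opad = f6 1c f0 7a c1 65.
m1: inner = H(9c 76 9a 10 ab 0f e7 e3 37 f4) = ff 6c; tag = H(f6 1c f0 7a c1 65 ff 6c) = a667
m2: inner = H(9c 76 9a 10 ab 0f 62 61 7a 6f) = bd 65; tag = H(f6 1c f0 7a c1 65 bd 65) = 6460
m3: inner = H(9c 76 9a 10 ab 0f 75 69 66 6e) = bc 6c; tag = H(f6 1c f0 7a c1 65 bc 6c) = 6367 ← matches
m4: inner = H(9c 76 9a 10 ab 0f 67 7a 74 66) = bc 75; tag = H(f6 1c f0 7a c1 65 bc 75) = 6370

3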